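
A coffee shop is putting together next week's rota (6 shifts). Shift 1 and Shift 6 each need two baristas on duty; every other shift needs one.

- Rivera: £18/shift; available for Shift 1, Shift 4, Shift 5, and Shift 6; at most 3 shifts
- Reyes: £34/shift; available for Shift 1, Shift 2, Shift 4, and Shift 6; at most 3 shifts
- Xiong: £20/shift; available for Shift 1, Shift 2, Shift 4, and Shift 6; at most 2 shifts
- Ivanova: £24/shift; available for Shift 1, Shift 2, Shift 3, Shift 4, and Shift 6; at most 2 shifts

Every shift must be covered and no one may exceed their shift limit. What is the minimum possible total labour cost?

£176

Shift 3 can only be covered by Ivanova, so that assignment is forced.
Shift 5 can only be covered by Rivera, so that assignment is forced.
Picking the cheapest available barista for each shift independently would cost £156, but that ignores the shift limits.
An optimal schedule: Shift 1→Rivera+Xiong, Shift 2→Xiong, Shift 3→Ivanova, Shift 4→Rivera, Shift 5→Rivera, Shift 6→Ivanova+Reyes.
Total: 18 + 20 + 20 + 24 + 18 + 18 + 24 + 34 = £176.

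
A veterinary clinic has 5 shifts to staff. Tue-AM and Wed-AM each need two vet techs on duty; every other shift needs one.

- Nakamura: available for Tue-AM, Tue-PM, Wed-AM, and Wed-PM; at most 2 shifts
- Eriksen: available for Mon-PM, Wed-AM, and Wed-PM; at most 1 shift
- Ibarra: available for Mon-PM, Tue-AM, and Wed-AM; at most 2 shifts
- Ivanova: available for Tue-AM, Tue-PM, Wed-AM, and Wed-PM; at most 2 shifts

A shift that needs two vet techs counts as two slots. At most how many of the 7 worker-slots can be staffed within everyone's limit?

7

Total capacity across all vet techs is 2+1+2+2 = 7, and 7 slots are needed, so at most 7 can be filled.
An assignment achieving 7: Mon-PM→Eriksen, Tue-AM→Nakamura+Ibarra, Tue-PM→Nakamura, Wed-AM→Ibarra+Ivanova, Wed-PM→Ivanova.
Loads: Nakamura 2/2, Eriksen 1/1, Ibarra 2/2, Ivanova 2/2.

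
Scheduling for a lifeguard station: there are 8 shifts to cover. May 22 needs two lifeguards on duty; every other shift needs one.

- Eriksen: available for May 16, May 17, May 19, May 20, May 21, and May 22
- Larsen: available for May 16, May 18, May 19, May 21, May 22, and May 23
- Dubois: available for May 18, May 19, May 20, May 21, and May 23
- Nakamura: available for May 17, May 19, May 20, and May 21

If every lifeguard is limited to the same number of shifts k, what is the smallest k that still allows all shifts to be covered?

3

With 4 lifeguards and 9 worker-slots to fill, someone must work at least ⌈9/4⌉ = 3 shifts, so k ≥ 3.
k = 3 works: May 16→Eriksen, May 17→Eriksen, May 18→Larsen, May 19→Dubois, May 20→Dubois, May 21→Dubois, May 22→Eriksen+Larsen, May 23→Larsen.
Loads: Eriksen 3, Larsen 3, Dubois 3, Nakamura 0 — all ≤ 3.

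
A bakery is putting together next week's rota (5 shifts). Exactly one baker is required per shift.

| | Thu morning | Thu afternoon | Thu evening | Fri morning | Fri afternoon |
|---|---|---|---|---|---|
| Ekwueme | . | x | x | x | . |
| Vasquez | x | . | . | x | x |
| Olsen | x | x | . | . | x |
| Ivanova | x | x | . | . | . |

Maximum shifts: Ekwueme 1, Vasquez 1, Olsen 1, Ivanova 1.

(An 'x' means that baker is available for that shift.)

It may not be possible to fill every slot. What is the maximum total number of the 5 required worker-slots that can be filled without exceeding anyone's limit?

Total capacity across all bakers is 1+1+1+1 = 4, and 5 slots are needed, so at most 4 can be filled.
An assignment achieving 4: Thu morning→Ivanova, Thu evening→Ekwueme, Fri morning→Vasquez, Fri afternoon→Olsen.
Loads: Ekwueme 1/1, Vasquez 1/1, Olsen 1/1, Ivanova 1/1.

4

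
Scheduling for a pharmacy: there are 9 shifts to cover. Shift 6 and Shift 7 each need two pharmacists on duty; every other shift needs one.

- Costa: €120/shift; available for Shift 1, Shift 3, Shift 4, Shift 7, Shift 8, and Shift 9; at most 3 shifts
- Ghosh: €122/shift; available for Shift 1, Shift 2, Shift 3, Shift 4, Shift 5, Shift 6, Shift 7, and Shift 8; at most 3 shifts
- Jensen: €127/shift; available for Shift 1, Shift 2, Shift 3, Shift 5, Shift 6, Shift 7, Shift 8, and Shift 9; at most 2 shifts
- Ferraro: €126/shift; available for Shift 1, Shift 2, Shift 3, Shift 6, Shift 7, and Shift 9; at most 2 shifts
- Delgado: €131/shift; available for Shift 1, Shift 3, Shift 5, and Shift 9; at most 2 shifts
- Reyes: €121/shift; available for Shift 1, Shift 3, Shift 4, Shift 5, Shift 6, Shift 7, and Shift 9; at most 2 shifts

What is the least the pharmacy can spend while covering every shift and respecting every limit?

Picking the cheapest available pharmacist for each shift independently would cost €1327, but that ignores the shift limits.
An optimal schedule: Shift 1→Reyes, Shift 2→Ghosh, Shift 3→Ghosh, Shift 4→Costa, Shift 5→Reyes, Shift 6→Ghosh+Ferraro, Shift 7→Ferraro+Jensen, Shift 8→Costa, Shift 9→Costa.
Total: 121 + 122 + 122 + 120 + 121 + 122 + 126 + 126 + 127 + 120 + 120 = €1347.

€1347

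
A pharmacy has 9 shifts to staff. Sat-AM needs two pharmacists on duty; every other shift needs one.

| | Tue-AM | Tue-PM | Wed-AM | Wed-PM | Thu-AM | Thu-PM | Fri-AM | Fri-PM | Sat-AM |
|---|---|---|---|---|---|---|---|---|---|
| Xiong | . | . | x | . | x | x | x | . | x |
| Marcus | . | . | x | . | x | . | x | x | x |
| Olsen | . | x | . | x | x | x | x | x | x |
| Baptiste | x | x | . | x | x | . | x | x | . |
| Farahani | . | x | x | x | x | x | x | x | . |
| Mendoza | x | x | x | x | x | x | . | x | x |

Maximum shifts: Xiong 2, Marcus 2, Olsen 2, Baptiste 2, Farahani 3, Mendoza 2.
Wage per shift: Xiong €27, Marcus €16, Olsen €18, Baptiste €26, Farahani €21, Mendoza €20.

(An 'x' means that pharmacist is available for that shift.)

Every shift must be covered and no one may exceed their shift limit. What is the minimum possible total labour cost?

Picking the cheapest available pharmacist for each shift independently would cost €172, but that ignores the shift limits.
An optimal schedule: Tue-AM→Mendoza, Tue-PM→Olsen, Wed-AM→Marcus, Wed-PM→Olsen, Thu-AM→Baptiste, Thu-PM→Farahani, Fri-AM→Farahani, Fri-PM→Farahani, Sat-AM→Marcus+Mendoza.
Total: 20 + 18 + 16 + 18 + 26 + 21 + 21 + 21 + 16 + 20 = €197.

€197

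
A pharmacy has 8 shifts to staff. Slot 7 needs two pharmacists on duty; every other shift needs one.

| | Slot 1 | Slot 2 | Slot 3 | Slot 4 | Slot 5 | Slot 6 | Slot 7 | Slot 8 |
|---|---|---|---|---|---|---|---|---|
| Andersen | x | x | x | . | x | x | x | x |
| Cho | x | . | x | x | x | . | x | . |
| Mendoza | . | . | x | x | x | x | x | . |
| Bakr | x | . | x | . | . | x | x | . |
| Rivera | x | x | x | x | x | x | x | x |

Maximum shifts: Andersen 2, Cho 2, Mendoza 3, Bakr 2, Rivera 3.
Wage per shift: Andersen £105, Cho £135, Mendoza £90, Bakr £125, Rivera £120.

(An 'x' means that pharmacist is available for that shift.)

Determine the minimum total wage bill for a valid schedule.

Picking the cheapest available pharmacist for each shift independently would cost £870, but that ignores the shift limits.
An optimal schedule: Slot 1→Rivera, Slot 2→Andersen, Slot 3→Rivera, Slot 4→Mendoza, Slot 5→Mendoza, Slot 6→Mendoza, Slot 7→Rivera+Bakr, Slot 8→Andersen.
Total: 120 + 105 + 120 + 90 + 90 + 90 + 120 + 125 + 105 = £965.

£965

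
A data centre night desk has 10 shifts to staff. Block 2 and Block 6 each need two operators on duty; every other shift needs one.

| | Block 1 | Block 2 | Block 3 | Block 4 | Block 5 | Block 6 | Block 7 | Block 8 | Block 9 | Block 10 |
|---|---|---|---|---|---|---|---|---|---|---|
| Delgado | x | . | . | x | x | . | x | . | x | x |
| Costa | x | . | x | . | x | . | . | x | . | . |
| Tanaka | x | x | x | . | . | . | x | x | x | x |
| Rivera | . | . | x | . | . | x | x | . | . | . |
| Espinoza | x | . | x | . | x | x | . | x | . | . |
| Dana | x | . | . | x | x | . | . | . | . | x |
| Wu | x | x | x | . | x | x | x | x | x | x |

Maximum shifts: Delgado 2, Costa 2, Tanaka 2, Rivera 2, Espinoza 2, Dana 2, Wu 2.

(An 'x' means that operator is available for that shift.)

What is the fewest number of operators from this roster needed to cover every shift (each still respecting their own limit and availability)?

6

12 slots to fill and no one can take more than 2, so at least ⌈12/2⌉ = 6 operators are needed.
Delgado, Costa, Tanaka, Rivera, Espinoza, and Wu alone can cover everything: Block 1→Espinoza, Block 2→Tanaka+Wu, Block 3→Wu, Block 4→Delgado, Block 5→Costa, Block 6→Rivera+Espinoza, Block 7→Rivera, Block 8→Costa, Block 9→Delgado, Block 10→Tanaka.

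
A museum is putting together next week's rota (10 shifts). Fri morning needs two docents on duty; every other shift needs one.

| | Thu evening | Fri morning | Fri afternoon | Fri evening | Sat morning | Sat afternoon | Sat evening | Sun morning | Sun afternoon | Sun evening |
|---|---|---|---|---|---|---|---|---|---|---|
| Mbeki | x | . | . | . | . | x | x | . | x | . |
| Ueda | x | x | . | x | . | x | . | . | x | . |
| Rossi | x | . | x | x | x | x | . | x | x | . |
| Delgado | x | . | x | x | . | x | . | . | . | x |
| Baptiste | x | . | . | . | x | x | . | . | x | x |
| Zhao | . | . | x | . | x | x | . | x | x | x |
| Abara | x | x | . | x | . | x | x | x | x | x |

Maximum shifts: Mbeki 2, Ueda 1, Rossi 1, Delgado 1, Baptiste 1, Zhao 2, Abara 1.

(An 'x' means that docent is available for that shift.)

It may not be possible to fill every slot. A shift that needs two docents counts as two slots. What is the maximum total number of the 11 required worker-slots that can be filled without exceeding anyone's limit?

Total capacity across all docents is 2+1+1+1+1+2+1 = 9, and 11 slots are needed, so at most 9 can be filled.
An assignment achieving 9: Thu evening→Mbeki, Fri morning→Ueda+Abara, Fri afternoon→Rossi, Fri evening→Delgado, Sat morning→Baptiste, Sat evening→Mbeki, Sun morning→Zhao, Sun evening→Zhao.
Loads: Mbeki 2/2, Ueda 1/1, Rossi 1/1, Delgado 1/1, Baptiste 1/1, Zhao 2/2, Abara 1/1.

9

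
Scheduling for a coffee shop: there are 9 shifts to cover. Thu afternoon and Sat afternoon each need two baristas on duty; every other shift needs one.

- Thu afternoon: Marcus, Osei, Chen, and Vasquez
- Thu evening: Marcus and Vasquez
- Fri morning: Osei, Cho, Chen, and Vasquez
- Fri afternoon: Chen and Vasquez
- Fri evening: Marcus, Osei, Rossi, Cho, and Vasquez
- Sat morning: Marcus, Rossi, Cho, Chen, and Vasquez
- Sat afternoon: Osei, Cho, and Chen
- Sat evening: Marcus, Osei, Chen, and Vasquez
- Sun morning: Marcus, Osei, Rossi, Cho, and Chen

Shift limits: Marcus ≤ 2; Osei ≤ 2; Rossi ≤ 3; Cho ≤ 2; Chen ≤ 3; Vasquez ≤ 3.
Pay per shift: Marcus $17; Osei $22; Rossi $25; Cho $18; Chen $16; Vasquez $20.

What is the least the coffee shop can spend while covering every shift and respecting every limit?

$200

Picking the cheapest available barista for each shift independently would cost $181, but that ignores the shift limits.
An optimal schedule: Thu afternoon→Vasquez+Osei, Thu evening→Marcus, Fri morning→Chen, Fri afternoon→Chen, Fri evening→Vasquez, Sat morning→Vasquez, Sat afternoon→Chen+Cho, Sat evening→Marcus, Sun morning→Cho.
Total: 20 + 22 + 17 + 16 + 16 + 20 + 20 + 16 + 18 + 17 + 18 = $200.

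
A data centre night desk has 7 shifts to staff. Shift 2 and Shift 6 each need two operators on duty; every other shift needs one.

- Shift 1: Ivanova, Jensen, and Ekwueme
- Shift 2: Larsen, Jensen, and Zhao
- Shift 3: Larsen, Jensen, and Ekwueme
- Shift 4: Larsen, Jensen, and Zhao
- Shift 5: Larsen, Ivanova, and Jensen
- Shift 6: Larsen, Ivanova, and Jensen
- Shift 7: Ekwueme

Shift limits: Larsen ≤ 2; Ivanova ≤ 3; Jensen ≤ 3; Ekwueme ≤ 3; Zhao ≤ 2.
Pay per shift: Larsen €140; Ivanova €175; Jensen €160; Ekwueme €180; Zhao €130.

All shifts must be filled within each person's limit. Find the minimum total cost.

Shift 7 can only be covered by Ekwueme, so that assignment is forced.
Picking the cheapest available operator for each shift independently would cost €1320, but that ignores the shift limits.
An optimal schedule: Shift 1→Jensen, Shift 2→Zhao+Larsen, Shift 3→Larsen, Shift 4→Zhao, Shift 5→Jensen, Shift 6→Jensen+Ivanova, Shift 7→Ekwueme.
Total: 160 + 130 + 140 + 140 + 130 + 160 + 160 + 175 + 180 = €1375.

€1375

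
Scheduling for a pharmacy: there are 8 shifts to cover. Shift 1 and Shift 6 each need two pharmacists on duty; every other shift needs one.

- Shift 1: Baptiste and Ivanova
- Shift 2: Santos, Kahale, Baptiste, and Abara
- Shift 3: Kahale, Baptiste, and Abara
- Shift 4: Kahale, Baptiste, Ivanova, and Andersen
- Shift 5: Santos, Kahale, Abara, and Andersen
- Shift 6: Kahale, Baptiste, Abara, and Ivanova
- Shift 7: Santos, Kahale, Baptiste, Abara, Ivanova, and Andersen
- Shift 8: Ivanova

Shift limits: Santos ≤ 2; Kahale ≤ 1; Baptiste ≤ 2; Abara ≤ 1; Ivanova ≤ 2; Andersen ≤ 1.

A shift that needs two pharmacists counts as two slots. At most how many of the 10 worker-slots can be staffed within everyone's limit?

9

Total capacity across all pharmacists is 2+1+2+1+2+1 = 9, and 10 slots are needed, so at most 9 can be filled.
An assignment achieving 9: Shift 1→Baptiste+Ivanova, Shift 2→Santos, Shift 3→Kahale, Shift 4→Baptiste, Shift 5→Santos, Shift 6→Abara, Shift 7→Andersen, Shift 8→Ivanova.
Loads: Santos 2/2, Kahale 1/1, Baptiste 2/2, Abara 1/1, Ivanova 2/2, Andersen 1/1.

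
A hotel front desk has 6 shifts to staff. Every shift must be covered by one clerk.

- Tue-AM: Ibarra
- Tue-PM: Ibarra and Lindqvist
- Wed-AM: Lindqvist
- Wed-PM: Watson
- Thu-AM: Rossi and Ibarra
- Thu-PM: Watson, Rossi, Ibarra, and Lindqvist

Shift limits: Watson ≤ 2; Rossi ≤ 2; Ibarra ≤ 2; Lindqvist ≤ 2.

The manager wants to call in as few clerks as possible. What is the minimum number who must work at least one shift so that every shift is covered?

3

6 slots to fill and no one can take more than 2, so at least ⌈6/2⌉ = 3 clerks are needed.
Watson, Ibarra, and Lindqvist alone can cover everything: Tue-AM→Ibarra, Tue-PM→Lindqvist, Wed-AM→Lindqvist, Wed-PM→Watson, Thu-AM→Ibarra, Thu-PM→Watson.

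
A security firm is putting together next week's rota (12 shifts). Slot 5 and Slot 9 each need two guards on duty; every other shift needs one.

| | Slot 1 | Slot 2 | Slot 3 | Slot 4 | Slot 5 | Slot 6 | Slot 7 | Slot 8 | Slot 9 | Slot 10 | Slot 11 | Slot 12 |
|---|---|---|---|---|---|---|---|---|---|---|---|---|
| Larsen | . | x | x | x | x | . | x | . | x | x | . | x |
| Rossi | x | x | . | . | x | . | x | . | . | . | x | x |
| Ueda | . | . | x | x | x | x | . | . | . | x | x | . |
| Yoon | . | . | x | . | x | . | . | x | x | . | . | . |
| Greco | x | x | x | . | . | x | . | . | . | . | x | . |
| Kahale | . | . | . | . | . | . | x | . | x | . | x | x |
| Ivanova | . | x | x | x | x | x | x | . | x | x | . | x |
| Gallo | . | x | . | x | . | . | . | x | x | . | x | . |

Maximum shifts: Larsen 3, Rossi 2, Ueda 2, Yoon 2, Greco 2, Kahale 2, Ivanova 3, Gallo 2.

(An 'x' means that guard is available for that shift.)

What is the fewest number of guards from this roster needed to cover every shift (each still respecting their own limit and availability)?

6

14 slots to fill and no one can take more than 3, so at least ⌈14/3⌉ = 5 guards are needed.
Any 5 guards together have capacity at most 3+3+2+2+2 = 12 < 14 slots, so 5 can never suffice.
Larsen, Rossi, Ueda, Yoon, Greco, and Ivanova alone can cover everything: Slot 1→Rossi, Slot 2→Greco, Slot 3→Ivanova, Slot 4→Larsen, Slot 5→Rossi+Ivanova, Slot 6→Ueda, Slot 7→Larsen, Slot 8→Yoon, Slot 9→Larsen+Yoon, Slot 10→Ueda, Slot 11→Greco, Slot 12→Ivanova.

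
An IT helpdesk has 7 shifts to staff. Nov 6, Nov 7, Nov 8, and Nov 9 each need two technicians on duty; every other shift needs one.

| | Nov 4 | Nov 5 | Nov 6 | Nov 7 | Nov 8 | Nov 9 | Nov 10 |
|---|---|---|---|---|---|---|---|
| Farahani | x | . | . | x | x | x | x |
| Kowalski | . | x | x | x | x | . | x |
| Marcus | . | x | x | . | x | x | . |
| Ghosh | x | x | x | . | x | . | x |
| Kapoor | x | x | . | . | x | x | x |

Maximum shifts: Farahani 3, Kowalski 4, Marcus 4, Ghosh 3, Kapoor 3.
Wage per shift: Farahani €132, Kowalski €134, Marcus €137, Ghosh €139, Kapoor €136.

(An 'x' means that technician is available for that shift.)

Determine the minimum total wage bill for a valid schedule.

Nov 7 can only be covered by Farahani and Kowalski, so that assignment is forced.
Picking the cheapest available technician for each shift independently would cost €1469, but that ignores the shift limits.
An optimal schedule: Nov 4→Farahani, Nov 5→Kowalski, Nov 6→Kowalski+Marcus, Nov 7→Farahani+Kowalski, Nov 8→Kowalski+Kapoor, Nov 9→Farahani+Kapoor, Nov 10→Kapoor.
Total: 132 + 134 + 134 + 137 + 132 + 134 + 134 + 136 + 132 + 136 + 136 = €1477.

€1477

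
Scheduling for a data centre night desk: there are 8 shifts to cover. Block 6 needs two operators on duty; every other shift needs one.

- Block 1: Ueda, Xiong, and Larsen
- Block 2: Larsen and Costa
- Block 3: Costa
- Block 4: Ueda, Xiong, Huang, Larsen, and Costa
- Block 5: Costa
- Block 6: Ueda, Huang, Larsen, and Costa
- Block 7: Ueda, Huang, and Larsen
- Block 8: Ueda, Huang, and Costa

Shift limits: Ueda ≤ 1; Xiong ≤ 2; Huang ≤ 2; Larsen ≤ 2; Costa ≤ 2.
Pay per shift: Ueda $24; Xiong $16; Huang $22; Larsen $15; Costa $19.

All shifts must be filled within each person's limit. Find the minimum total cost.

$168

Block 3 can only be covered by Costa, so that assignment is forced.
Block 5 can only be covered by Costa, so that assignment is forced.
Picking the cheapest available operator for each shift independently would cost $151, but that ignores the shift limits.
An optimal schedule: Block 1→Xiong, Block 2→Larsen, Block 3→Costa, Block 4→Xiong, Block 5→Costa, Block 6→Huang+Larsen, Block 7→Ueda, Block 8→Huang.
Total: 16 + 15 + 19 + 16 + 19 + 22 + 15 + 24 + 22 = $168.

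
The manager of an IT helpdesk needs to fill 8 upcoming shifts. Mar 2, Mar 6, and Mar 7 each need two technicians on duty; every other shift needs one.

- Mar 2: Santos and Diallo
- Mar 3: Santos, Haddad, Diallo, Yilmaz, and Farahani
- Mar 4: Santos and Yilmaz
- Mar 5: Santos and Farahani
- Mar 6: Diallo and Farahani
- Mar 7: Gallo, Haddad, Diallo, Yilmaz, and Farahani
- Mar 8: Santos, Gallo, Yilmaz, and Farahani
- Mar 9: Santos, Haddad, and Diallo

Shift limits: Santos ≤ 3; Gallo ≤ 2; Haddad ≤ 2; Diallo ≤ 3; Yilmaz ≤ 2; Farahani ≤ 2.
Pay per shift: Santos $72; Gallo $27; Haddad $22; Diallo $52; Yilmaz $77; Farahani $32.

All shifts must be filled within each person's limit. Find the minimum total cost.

$462

Mar 2 can only be covered by Santos and Diallo, so that assignment is forced.
Mar 6 can only be covered by Diallo and Farahani, so that assignment is forced.
Picking the cheapest available technician for each shift independently would cost $432, but that ignores the shift limits.
An optimal schedule: Mar 2→Diallo+Santos, Mar 3→Haddad, Mar 4→Santos, Mar 5→Farahani, Mar 6→Farahani+Diallo, Mar 7→Gallo+Diallo, Mar 8→Gallo, Mar 9→Haddad.
Total: 52 + 72 + 22 + 72 + 32 + 32 + 52 + 27 + 52 + 27 + 22 = $462.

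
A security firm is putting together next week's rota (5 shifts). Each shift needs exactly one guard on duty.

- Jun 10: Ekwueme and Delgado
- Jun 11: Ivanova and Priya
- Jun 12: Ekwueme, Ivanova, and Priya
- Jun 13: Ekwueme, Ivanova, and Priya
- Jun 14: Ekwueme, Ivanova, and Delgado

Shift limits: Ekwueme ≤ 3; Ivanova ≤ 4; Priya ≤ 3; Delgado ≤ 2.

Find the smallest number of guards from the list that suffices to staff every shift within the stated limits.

5 slots to fill and no one can take more than 4, so at least ⌈5/4⌉ = 2 guards are needed.
Ekwueme and Ivanova alone can cover everything: Jun 10→Ekwueme, Jun 11→Ivanova, Jun 12→Ekwueme, Jun 13→Ekwueme, Jun 14→Ivanova.

2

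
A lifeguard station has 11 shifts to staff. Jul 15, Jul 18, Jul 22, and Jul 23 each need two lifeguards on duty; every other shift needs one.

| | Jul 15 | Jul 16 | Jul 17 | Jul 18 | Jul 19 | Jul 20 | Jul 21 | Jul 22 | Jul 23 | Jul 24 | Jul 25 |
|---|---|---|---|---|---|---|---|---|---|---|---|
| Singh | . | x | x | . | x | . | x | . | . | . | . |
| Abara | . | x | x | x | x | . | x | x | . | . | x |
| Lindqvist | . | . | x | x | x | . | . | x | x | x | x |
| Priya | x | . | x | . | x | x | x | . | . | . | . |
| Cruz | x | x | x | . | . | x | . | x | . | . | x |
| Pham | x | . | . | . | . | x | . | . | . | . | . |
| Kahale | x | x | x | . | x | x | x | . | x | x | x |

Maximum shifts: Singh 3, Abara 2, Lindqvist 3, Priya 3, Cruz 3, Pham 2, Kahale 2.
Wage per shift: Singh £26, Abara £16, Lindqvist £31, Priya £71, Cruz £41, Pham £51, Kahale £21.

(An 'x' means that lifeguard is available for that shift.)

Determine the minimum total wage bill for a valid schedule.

Jul 18 can only be covered by Abara and Lindqvist, so that assignment is forced.
Jul 23 can only be covered by Lindqvist and Kahale, so that assignment is forced.
Picking the cheapest available lifeguard for each shift independently would cost £330, but that ignores the shift limits.
An optimal schedule: Jul 15→Cruz+Pham, Jul 16→Singh, Jul 17→Cruz, Jul 18→Abara+Lindqvist, Jul 19→Singh, Jul 20→Pham, Jul 21→Singh, Jul 22→Abara+Lindqvist, Jul 23→Kahale+Lindqvist, Jul 24→Kahale, Jul 25→Cruz.
Total: 41 + 51 + 26 + 41 + 16 + 31 + 26 + 51 + 26 + 16 + 31 + 21 + 31 + 21 + 41 = £470.

£470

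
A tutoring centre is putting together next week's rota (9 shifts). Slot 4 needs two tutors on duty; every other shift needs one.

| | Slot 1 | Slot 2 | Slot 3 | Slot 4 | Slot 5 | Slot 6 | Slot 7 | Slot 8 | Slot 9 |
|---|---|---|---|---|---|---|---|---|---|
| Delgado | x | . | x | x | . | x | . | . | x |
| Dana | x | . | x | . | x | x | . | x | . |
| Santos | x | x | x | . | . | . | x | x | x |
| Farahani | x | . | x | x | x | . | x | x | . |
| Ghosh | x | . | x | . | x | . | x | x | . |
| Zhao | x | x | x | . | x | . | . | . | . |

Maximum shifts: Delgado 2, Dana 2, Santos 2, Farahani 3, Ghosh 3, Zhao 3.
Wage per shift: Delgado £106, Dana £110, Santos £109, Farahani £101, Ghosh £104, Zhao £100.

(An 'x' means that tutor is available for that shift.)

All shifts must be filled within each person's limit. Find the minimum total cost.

£1028

Slot 4 can only be covered by Delgado and Farahani, so that assignment is forced.
Picking the cheapest available tutor for each shift independently would cost £1021, but that ignores the shift limits.
An optimal schedule: Slot 1→Zhao, Slot 2→Zhao, Slot 3→Ghosh, Slot 4→Farahani+Delgado, Slot 5→Zhao, Slot 6→Delgado, Slot 7→Farahani, Slot 8→Farahani, Slot 9→Santos.
Total: 100 + 100 + 104 + 101 + 106 + 100 + 106 + 101 + 101 + 109 = £1028.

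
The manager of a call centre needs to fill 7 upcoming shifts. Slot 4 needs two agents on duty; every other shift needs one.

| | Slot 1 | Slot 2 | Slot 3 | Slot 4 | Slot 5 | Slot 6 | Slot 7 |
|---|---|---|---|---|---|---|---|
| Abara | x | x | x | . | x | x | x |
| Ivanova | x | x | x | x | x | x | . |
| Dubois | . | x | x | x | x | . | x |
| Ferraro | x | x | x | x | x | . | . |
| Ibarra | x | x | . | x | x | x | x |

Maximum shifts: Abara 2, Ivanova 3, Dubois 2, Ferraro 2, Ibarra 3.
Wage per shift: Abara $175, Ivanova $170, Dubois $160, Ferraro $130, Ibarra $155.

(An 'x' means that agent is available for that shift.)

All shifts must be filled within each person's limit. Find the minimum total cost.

$1215

Picking the cheapest available agent for each shift independently would cost $1115, but that ignores the shift limits.
An optimal schedule: Slot 1→Ferraro, Slot 2→Ibarra, Slot 3→Ferraro, Slot 4→Dubois+Ivanova, Slot 5→Dubois, Slot 6→Ibarra, Slot 7→Ibarra.
Total: 130 + 155 + 130 + 160 + 170 + 160 + 155 + 155 = $1215.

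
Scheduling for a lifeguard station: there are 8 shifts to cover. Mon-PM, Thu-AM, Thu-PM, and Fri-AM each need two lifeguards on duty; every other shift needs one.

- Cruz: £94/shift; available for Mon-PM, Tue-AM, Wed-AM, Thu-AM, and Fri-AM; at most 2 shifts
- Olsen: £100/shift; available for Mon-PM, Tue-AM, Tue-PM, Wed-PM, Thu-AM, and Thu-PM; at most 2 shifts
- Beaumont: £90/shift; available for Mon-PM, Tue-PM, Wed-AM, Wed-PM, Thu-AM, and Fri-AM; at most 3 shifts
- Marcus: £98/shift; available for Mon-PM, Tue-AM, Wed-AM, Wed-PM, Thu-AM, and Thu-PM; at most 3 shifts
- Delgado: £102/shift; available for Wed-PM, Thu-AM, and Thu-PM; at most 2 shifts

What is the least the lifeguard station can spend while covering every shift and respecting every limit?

Fri-AM can only be covered by Cruz and Beaumont, so that assignment is forced.
Picking the cheapest available lifeguard for each shift independently would cost £1114, but that ignores the shift limits.
An optimal schedule: Mon-PM→Beaumont+Marcus, Tue-AM→Cruz, Tue-PM→Olsen, Wed-AM→Beaumont, Wed-PM→Delgado, Thu-AM→Marcus+Delgado, Thu-PM→Olsen+Marcus, Fri-AM→Cruz+Beaumont.
Total: 90 + 98 + 94 + 100 + 90 + 102 + 98 + 102 + 100 + 98 + 94 + 90 = £1156.

£1156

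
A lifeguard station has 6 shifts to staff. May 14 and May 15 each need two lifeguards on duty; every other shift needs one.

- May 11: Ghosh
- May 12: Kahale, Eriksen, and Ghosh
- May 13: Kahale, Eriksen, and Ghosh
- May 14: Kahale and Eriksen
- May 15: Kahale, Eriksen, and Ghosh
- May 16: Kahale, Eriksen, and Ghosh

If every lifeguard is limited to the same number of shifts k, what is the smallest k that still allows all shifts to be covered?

With 3 lifeguards and 8 worker-slots to fill, someone must work at least ⌈8/3⌉ = 3 shifts, so k ≥ 3.
k = 3 works: May 11→Ghosh, May 12→Kahale, May 13→Kahale, May 14→Kahale+Eriksen, May 15→Eriksen+Ghosh, May 16→Eriksen.
Loads: Kahale 3, Eriksen 3, Ghosh 2 — all ≤ 3.

3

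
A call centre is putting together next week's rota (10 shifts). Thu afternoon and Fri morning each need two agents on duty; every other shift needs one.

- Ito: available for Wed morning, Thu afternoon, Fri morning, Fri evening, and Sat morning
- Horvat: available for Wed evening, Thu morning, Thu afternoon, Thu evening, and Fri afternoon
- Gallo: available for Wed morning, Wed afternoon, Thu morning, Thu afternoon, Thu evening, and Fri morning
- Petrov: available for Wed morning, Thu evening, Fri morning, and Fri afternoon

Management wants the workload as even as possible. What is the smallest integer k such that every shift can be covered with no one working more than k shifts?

3

With 4 agents and 12 worker-slots to fill, someone must work at least ⌈12/4⌉ = 3 shifts, so k ≥ 3.
k = 3 works: Wed morning→Petrov, Wed afternoon→Gallo, Wed evening→Horvat, Thu morning→Horvat, Thu afternoon→Ito+Gallo, Thu evening→Petrov, Fri morning→Gallo+Petrov, Fri afternoon→Horvat, Fri evening→Ito, Sat morning→Ito.
Loads: Ito 3, Horvat 3, Gallo 3, Petrov 3 — all ≤ 3.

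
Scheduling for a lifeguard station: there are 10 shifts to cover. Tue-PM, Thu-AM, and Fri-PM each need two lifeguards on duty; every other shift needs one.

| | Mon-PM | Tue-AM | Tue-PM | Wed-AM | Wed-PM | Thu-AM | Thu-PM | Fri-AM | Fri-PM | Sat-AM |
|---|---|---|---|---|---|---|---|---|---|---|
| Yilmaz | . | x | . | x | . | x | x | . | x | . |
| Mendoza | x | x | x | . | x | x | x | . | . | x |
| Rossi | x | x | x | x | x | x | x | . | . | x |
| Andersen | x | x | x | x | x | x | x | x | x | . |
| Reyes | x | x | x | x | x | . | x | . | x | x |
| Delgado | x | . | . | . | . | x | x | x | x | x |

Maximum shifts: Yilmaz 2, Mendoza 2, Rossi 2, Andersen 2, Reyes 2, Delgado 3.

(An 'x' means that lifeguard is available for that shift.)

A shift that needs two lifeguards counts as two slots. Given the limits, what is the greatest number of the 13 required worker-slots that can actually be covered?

Total capacity across all lifeguards is 2+2+2+2+2+3 = 13, and 13 slots are needed, so at most 13 can be filled.
An assignment achieving 13: Mon-PM→Delgado, Tue-AM→Reyes, Tue-PM→Mendoza+Rossi, Wed-AM→Yilmaz, Wed-PM→Mendoza, Thu-AM→Rossi+Delgado, Thu-PM→Delgado, Fri-AM→Andersen, Fri-PM→Yilmaz+Andersen, Sat-AM→Reyes.
Loads: Yilmaz 2/2, Mendoza 2/2, Rossi 2/2, Andersen 2/2, Reyes 2/2, Delgado 3/3.

13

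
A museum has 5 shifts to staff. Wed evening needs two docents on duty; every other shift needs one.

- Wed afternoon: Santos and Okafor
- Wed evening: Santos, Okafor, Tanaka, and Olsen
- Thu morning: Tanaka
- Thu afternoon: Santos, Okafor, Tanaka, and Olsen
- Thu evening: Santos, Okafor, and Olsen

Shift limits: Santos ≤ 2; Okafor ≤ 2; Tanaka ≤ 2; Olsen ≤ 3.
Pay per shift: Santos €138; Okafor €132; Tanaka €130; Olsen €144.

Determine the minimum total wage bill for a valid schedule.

Thu morning can only be covered by Tanaka, so that assignment is forced.
Picking the cheapest available docent for each shift independently would cost €786, but that ignores the shift limits.
An optimal schedule: Wed afternoon→Santos, Wed evening→Okafor+Tanaka, Thu morning→Tanaka, Thu afternoon→Okafor, Thu evening→Santos.
Total: 138 + 132 + 130 + 130 + 132 + 138 = €800.

€800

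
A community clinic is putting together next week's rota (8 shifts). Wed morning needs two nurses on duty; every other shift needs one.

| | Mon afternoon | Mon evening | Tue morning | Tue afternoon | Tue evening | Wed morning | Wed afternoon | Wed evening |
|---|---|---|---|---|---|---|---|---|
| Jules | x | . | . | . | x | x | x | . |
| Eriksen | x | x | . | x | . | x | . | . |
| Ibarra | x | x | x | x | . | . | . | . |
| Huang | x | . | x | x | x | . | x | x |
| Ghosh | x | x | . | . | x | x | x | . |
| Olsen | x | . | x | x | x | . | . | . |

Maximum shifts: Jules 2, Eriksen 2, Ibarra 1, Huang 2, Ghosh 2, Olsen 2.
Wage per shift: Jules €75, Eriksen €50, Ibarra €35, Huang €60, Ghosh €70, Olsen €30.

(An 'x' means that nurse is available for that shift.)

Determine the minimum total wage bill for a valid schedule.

€455

Wed evening can only be covered by Huang, so that assignment is forced.
Picking the cheapest available nurse for each shift independently would cost €395, but that ignores the shift limits.
An optimal schedule: Mon afternoon→Eriksen, Mon evening→Ibarra, Tue morning→Olsen, Tue afternoon→Olsen, Tue evening→Ghosh, Wed morning→Eriksen+Ghosh, Wed afternoon→Huang, Wed evening→Huang.
Total: 50 + 35 + 30 + 30 + 70 + 50 + 70 + 60 + 60 = €455.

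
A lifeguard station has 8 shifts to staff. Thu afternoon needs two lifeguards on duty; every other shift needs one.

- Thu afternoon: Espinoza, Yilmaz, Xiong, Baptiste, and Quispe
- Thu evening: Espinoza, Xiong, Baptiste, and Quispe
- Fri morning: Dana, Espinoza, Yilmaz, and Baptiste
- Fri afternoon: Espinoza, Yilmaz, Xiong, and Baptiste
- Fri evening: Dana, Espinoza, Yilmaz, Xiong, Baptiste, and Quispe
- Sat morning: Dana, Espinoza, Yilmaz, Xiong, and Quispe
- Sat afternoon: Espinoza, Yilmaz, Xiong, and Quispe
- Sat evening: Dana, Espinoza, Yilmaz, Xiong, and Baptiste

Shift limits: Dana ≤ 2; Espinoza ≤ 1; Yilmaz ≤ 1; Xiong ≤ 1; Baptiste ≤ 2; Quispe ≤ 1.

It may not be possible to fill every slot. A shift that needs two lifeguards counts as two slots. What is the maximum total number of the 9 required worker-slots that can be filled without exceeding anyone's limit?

8

Total capacity across all lifeguards is 2+1+1+1+2+1 = 8, and 9 slots are needed, so at most 8 can be filled.
An assignment achieving 8: Thu afternoon→Baptiste+Quispe, Thu evening→Espinoza, Fri morning→Dana, Fri afternoon→Yilmaz, Sat morning→Dana, Sat afternoon→Xiong, Sat evening→Baptiste.
Loads: Dana 2/2, Espinoza 1/1, Yilmaz 1/1, Xiong 1/1, Baptiste 2/2, Quispe 1/1.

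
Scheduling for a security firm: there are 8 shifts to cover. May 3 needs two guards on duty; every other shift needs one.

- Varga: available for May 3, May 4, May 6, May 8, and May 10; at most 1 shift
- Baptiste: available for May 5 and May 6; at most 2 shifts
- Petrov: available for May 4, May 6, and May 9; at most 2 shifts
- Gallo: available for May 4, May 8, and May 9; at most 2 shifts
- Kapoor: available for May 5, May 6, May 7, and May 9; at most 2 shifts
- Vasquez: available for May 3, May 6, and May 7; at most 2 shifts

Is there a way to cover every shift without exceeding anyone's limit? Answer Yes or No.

No

Total capacity is 11 and 9 slots are needed, so capacity alone doesn't rule it out.
Shifts {May 3, May 10} need 3 worker-slots in total, but the guards available for any of those shifts (Varga and Vasquez) can supply at most 2 among them. So no valid schedule exists.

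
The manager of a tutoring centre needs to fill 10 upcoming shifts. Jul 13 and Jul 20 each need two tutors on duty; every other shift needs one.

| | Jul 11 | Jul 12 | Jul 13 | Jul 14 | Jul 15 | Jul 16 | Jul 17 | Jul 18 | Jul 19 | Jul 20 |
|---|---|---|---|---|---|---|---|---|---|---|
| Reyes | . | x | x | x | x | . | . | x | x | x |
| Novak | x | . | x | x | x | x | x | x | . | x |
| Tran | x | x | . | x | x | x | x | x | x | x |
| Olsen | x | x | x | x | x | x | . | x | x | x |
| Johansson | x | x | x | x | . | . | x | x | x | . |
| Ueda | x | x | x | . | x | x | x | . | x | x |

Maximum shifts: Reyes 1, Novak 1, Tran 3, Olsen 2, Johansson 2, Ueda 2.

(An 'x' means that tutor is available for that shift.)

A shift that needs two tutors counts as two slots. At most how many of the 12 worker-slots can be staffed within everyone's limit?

Total capacity across all tutors is 1+1+3+2+2+2 = 11, and 12 slots are needed, so at most 11 can be filled.
An assignment achieving 11: Jul 11→Tran, Jul 12→Reyes, Jul 13→Olsen+Johansson, Jul 14→Tran, Jul 15→Olsen, Jul 16→Novak, Jul 17→Tran, Jul 18→Johansson, Jul 19→Ueda, Jul 20→Ueda.
Loads: Reyes 1/1, Novak 1/1, Tran 3/3, Olsen 2/2, Johansson 2/2, Ueda 2/2.

11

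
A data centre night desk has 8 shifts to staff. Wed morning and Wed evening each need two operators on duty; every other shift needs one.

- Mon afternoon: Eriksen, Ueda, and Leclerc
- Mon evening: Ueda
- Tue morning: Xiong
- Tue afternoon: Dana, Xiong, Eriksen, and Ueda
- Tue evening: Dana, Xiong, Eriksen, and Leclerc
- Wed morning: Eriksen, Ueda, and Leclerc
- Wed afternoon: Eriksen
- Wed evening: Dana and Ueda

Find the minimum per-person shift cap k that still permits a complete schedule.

With 5 operators and 10 worker-slots to fill, someone must work at least ⌈10/5⌉ = 2 shifts, so k ≥ 2.
k = 2 works: Mon afternoon→Leclerc, Mon evening→Ueda, Tue morning→Xiong, Tue afternoon→Dana, Tue evening→Xiong, Wed morning→Eriksen+Leclerc, Wed afternoon→Eriksen, Wed evening→Dana+Ueda.
Loads: Dana 2, Xiong 2, Eriksen 2, Ueda 2, Leclerc 2 — all ≤ 2.

2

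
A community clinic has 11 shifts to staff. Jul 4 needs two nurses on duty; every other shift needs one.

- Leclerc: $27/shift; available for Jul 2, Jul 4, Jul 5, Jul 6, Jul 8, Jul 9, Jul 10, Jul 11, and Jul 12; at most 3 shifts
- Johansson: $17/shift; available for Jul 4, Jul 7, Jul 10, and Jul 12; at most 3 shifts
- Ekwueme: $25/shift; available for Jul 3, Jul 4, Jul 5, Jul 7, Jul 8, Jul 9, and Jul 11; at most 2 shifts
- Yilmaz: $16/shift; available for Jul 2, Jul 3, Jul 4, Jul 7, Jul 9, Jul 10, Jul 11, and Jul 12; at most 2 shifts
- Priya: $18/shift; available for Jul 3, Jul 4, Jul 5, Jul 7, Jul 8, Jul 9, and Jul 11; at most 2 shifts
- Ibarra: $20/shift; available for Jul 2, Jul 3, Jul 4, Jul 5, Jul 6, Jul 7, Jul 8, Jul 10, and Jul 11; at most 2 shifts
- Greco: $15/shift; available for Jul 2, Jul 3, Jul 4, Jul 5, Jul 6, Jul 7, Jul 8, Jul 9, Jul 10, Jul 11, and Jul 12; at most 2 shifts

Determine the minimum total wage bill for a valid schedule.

Picking the cheapest available nurse for each shift independently would cost $181, but that ignores the shift limits.
An optimal schedule: Jul 2→Greco, Jul 3→Yilmaz, Jul 4→Johansson+Ibarra, Jul 5→Priya, Jul 6→Greco, Jul 7→Johansson, Jul 8→Priya, Jul 9→Ekwueme, Jul 10→Johansson, Jul 11→Ibarra, Jul 12→Yilmaz.
Total: 15 + 16 + 17 + 20 + 18 + 15 + 17 + 18 + 25 + 17 + 20 + 16 = $214.

$214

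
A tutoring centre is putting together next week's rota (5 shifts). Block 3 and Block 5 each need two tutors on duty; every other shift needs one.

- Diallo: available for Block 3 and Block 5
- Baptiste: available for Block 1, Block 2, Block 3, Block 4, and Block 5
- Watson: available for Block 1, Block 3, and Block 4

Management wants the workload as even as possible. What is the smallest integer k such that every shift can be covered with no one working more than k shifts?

With 3 tutors and 7 worker-slots to fill, someone must work at least ⌈7/3⌉ = 3 shifts, so k ≥ 3.
k = 3 works: Block 1→Baptiste, Block 2→Baptiste, Block 3→Diallo+Watson, Block 4→Watson, Block 5→Diallo+Baptiste.
Loads: Diallo 2, Baptiste 3, Watson 2 — all ≤ 3.

3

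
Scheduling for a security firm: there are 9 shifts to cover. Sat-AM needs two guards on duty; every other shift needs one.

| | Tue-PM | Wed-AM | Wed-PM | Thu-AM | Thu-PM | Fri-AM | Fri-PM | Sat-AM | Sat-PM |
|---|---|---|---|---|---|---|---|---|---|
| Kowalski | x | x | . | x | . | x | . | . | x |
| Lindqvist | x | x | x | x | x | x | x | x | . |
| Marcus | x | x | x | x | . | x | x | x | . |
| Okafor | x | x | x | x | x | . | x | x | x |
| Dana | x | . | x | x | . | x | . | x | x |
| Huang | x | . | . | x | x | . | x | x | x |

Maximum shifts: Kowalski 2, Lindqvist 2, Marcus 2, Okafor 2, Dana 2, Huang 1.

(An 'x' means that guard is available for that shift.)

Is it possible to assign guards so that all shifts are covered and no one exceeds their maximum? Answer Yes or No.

One valid schedule: Tue-PM→Marcus, Wed-AM→Kowalski, Wed-PM→Lindqvist, Thu-AM→Okafor, Thu-PM→Lindqvist, Fri-AM→Kowalski, Fri-PM→Marcus, Sat-AM→Dana+Huang, Sat-PM→Okafor.
Loads: Kowalski 2/2, Lindqvist 2/2, Marcus 2/2, Okafor 2/2, Dana 1/2, Huang 1/1 — all within limits.

Yes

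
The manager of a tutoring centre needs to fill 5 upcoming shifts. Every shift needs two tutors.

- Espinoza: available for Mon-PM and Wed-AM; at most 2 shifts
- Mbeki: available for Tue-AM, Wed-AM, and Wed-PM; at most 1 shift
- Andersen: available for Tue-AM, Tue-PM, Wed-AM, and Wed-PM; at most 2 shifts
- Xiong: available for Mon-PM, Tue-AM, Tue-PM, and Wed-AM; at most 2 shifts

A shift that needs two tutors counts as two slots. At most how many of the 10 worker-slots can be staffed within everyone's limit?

7

Total capacity across all tutors is 2+1+2+2 = 7, and 10 slots are needed, so at most 7 can be filled.
An assignment achieving 7: Mon-PM→Espinoza+Xiong, Tue-PM→Andersen+Xiong, Wed-AM→Espinoza, Wed-PM→Mbeki+Andersen.
Loads: Espinoza 2/2, Mbeki 1/1, Andersen 2/2, Xiong 2/2.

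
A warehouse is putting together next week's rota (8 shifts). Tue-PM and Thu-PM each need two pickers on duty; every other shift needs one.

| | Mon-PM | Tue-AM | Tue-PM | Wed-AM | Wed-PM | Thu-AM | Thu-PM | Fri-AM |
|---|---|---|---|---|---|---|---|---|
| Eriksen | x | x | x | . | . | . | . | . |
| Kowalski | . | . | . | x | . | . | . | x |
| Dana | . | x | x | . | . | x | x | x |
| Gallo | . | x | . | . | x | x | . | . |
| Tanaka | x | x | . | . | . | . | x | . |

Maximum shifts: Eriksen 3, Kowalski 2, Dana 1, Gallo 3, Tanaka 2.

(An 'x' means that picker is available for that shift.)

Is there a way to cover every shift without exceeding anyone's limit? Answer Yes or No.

No

Total capacity is 11 and 10 slots are needed, so capacity alone doesn't rule it out.
Shifts {Tue-PM, Thu-PM} need 4 worker-slots in total, but the pickers available for any of those shifts (Eriksen, Dana, and Tanaka) can supply at most 3 among them. So no valid schedule exists.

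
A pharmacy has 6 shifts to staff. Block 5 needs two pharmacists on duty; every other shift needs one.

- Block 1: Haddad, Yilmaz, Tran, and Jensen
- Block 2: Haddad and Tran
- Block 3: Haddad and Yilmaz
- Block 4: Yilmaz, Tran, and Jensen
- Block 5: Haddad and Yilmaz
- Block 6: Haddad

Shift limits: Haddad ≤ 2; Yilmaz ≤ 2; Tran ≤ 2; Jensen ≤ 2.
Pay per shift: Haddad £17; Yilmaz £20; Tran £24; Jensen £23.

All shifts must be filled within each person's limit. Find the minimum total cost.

Block 5 can only be covered by Haddad and Yilmaz, so that assignment is forced.
Block 6 can only be covered by Haddad, so that assignment is forced.
Picking the cheapest available pharmacist for each shift independently would cost £125, but that ignores the shift limits.
An optimal schedule: Block 1→Jensen, Block 2→Tran, Block 3→Yilmaz, Block 4→Jensen, Block 5→Haddad+Yilmaz, Block 6→Haddad.
Total: 23 + 24 + 20 + 23 + 17 + 20 + 17 = £144.

£144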